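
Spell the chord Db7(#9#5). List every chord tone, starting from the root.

Db7(#9#5) is a dominant seventh sharp nine sharp five built on Db.
root → Db
3rd (major 3rd) → F
5th (augmented 5th) → A
7th (minor 7th) → Cb
9th (augmented 9th) → E

Db  F  A  Cb  E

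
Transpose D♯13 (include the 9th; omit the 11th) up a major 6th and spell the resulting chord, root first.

B#, D##, F##, A#, C##, G##

D# up a major 6th → B#. New chord: B# dominant thirteenth.
B# — root
D## — major 3rd
F## — perfect 5th
A# — minor 7th
C## — major 9th
G## — major 13th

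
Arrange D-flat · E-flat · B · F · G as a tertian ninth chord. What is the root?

Arranged so that each adjacent pair is a third by letter name: E-flat – G – B – D-flat – F.
The bottom of that stack, E-flat, is the root (this is E-flat dominant ninth sharp five).

E-flat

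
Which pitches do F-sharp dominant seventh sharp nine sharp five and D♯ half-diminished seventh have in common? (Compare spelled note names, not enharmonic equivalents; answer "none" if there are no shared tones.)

F-sharp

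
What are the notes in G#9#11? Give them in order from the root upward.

G# B# D# F# A# C##

Root G#, quality dominant ninth sharp eleven:
G# — root
B# — major 3rd
D# — perfect 5th
F# — minor 7th
A# — major 9th
C## — augmented 11th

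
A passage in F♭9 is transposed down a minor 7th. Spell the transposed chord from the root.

Gb, Bb, Db, Fb, Ab

Fb down a minor 7th → Gb. New chord: Gb dominant ninth.
Root: Gb
Major 3rd (3rd): Bb
Perfect 5th (5th): Db
Minor 7th (7th): Fb
Major 9th (9th): Ab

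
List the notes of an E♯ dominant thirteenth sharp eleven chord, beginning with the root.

E#, G##, B#, D#, F##, A##, C##

E♯ dominant thirteenth sharp eleven is a dominant thirteenth sharp eleven built on E#.
Root: E#
Major 3rd (3rd): G##
Perfect 5th (5th): B#
Minor 7th (7th): D#
Major 9th (9th): F##
Augmented 11th (11th): A##
Major 13th (13th): C##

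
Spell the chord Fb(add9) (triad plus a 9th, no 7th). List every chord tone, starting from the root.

Fb(add9): added-ninth on Fb.
- root: Fb
- major 3rd: Ab
- perfect 5th: Cb
- major 9th: Gb

Fb, Ab, Cb, Gb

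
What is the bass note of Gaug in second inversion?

D#

Gaug in root position is G–B–D#.
Second inversion places the fifth in the bass, which is D#.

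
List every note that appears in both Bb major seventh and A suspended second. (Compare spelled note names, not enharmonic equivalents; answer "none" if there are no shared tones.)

A

Bb major seventh: Bb D F A
A suspended second: A B E
Common to both → A.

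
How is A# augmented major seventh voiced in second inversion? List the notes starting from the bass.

In root position, A# augmented major seventh is A#–C##–E##–G##.
Second inversion puts the fifth (E##) in the bass.

E##, G##, A#, C##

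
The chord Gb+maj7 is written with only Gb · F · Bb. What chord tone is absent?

The full Gb+maj7 chord is Gb, Bb, D, F.
Comparing with the voicing, the augmented 5th (5th) — D — is absent.

D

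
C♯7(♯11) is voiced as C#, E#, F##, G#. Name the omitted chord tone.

B

The full C♯7(♯11) chord is C#, E#, G#, B, F##.
Comparing with the voicing, the minor 7th (7th) — B — is absent.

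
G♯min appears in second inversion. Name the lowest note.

G♯min = G#–B–D#. Second inversion → fifth in the bass = D#.

D#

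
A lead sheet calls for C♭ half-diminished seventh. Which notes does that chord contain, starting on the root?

C♭ half-diminished seventh is a half-diminished seventh built on Cb.
root → Cb
3rd (minor 3rd) → Ebb
5th (diminished 5th) → Gbb
7th (minor 7th) → Bbb

Cb, Ebb, Gbb, Bbb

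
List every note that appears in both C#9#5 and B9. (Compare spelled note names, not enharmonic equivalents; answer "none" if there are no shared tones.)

C#9#5: C# E# G## B D#
B9: B D# F# A C#
Common to both → C#, B, D#.

C# – B – D#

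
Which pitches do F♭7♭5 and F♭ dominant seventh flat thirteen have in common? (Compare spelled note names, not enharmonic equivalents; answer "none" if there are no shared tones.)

Fb Ab Ebb

F♭7♭5 = Fb, Ab, Cbb, Ebb.
F♭ dominant seventh flat thirteen = Fb, Ab, Cb, Ebb, Dbb.
Shared: Fb, Ab, Ebb.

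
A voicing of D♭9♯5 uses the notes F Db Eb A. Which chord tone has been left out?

Cb

D♭9♯5 = Db, F, A, Cb, Eb. The voicing lacks the 7th (minor 7th), Cb.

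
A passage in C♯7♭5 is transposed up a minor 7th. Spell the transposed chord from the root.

A minor 7th up from C# is B, so the new chord is B dominant seventh flat five.
root → B
3rd (major 3rd) → D#
5th (diminished 5th) → F
7th (minor 7th) → A

B, D#, F, A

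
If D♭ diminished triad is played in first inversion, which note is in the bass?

Fb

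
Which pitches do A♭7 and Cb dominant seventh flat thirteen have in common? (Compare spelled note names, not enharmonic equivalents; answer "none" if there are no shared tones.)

A♭7: A♭ C E♭ G♭
Cb dominant seventh flat thirteen: C♭ E♭ G♭ B𝄫 A𝄫
Common to both → E♭, G♭.

E♭, G♭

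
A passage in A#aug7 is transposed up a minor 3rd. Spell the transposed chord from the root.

C#, E#, G##, B

Transposed root: A# → C# (minor 3rd up). So we spell C# augmented seventh:
C# — root
E# — major 3rd
G## — augmented 5th
B — minor 7th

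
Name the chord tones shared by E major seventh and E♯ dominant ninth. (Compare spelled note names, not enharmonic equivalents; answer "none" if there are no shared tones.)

E major seventh: E G-sharp B D-sharp
E♯ dominant ninth: E-sharp G-double-sharp B-sharp D-sharp F-double-sharp
Common to both → D-sharp.

D-sharp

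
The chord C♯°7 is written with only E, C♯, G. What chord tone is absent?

B♭

C♯°7 = C♯, E, G, B♭. The voicing lacks the 7th (diminished 7th), B♭.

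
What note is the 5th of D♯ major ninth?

Root of D♯ major ninth = D-sharp. The 5th is a perfect 5th: D-sharp up a perfect 5th → A-sharp.

A-sharp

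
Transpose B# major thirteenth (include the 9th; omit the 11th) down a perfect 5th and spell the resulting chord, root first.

Transposed root: B# → E# (perfect 5th down). So we spell E# major thirteenth:
- root: E#
- major 3rd: G##
- perfect 5th: B#
- major 7th: D##
- major 9th: F##
- major 13th: C##

E#, G##, B#, D##, F##, C##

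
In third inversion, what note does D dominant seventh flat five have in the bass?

D dominant seventh flat five = D–F#–Ab–C. Third inversion → seventh in the bass = C.

C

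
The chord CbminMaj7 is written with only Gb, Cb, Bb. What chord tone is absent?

CbminMaj7 = Cb, Ebb, Gb, Bb. The voicing lacks the 3rd (minor 3rd), Ebb.

Ebb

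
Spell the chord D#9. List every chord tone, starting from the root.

D#9: dominant ninth on D♯.
- root: D♯
- major 3rd: F𝄪
- perfect 5th: A♯
- minor 7th: C♯
- major 9th: E♯

D♯ F𝄪 A♯ C♯ E♯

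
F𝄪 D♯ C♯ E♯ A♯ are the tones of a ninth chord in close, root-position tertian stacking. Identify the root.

D♯

Arranged so that each adjacent pair is a third by letter name: D♯ – F𝄪 – A♯ – C♯ – E♯.
The bottom of that stack, D♯, is the root (this is D♯ dominant ninth).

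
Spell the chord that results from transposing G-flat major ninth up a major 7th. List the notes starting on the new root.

Transposed root: G-flat → F (major 7th up). So we spell F major ninth:
root → F
3rd (major 3rd) → A
5th (perfect 5th) → C
7th (major 7th) → E
9th (major 9th) → G

F, A, C, E, G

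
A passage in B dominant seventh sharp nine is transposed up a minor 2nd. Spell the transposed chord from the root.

C E G Bb D#

Transposed root: B → C (minor 2nd up). So we spell C dominant seventh sharp nine:
root → C
3rd (major 3rd) → E
5th (perfect 5th) → G
7th (minor 7th) → Bb
9th (augmented 9th) → D#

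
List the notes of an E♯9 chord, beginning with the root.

Root E#, quality dominant ninth:
E# — root
G## — major 3rd
B# — perfect 5th
D# — minor 7th
F## — major 9th

E# – G## – B# – D# – F##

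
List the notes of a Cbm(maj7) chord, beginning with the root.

C♭, E𝄫, G♭, B♭

Root C♭, quality minor-major seventh:
C♭ — root
E𝄫 — minor 3rd
G♭ — perfect 5th
B♭ — major 7th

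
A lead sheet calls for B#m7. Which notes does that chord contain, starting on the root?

B♯, D♯, F𝄪, A♯

Root B♯, quality minor seventh:
- root: B♯
- minor 3rd: D♯
- perfect 5th: F𝄪
- minor 7th: A♯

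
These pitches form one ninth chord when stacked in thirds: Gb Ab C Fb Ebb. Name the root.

Fb

Arranged so that each adjacent pair is a third by letter name: Fb – Ab – C – Ebb – Gb.
The bottom of that stack, Fb, is the root (this is Fb dominant ninth sharp five).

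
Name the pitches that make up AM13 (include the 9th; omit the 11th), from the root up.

AM13: major thirteenth on A.
- root: A
- major 3rd: C♯
- perfect 5th: E
- major 7th: G♯
- major 9th: B
- major 13th: F♯

A – C♯ – E – G♯ – B – F♯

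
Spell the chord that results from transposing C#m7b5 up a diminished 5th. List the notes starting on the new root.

Transposed root: C# → G (diminished 5th up). So we spell G half-diminished seventh:
G — root
Bb — minor 3rd
Db — diminished 5th
F — minor 7th

G, Bb, Db, F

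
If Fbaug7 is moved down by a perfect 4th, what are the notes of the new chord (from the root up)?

A perfect 4th down from Fb is Cb, so the new chord is Cb augmented seventh.
Root: Cb
Major 3rd (3rd): Eb
Augmented 5th (5th): G
Minor 7th (7th): Bbb

Cb Eb G Bbb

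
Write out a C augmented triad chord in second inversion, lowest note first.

G# C E

C augmented triad = C–E–G#; second inversion → fifth (G#) lowest.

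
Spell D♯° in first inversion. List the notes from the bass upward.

F#  A  D#

D♯° = D#–F#–A; first inversion → third (F#) lowest.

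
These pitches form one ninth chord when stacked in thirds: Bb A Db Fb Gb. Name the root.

Gb

Stacking in thirds gives Gb – Bb – Db – Fb – A, so Gb is the root — Gb dominant seventh sharp nine.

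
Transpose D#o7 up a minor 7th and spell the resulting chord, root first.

C# E G Bb

Transposed root: D# → C# (minor 7th up). So we spell C# diminished seventh:
Root: C#
Minor 3rd (3rd): E
Diminished 5th (5th): G
Diminished 7th (7th): Bb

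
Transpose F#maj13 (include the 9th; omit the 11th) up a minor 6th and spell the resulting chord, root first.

D – F# – A – C# – E – B

Transposed root: F# → D (minor 6th up). So we spell D major thirteenth:
D — root
F# — major 3rd
A — perfect 5th
C# — major 7th
E — major 9th
B — major 13th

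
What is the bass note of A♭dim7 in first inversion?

A♭dim7 in root position is A♭–C♭–E𝄫–G𝄫.
First inversion places the third in the bass, which is C♭.

C♭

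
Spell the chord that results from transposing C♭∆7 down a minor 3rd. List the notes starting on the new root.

A minor 3rd down from Cb is Ab, so the new chord is Ab major seventh.
root → Ab
3rd (major 3rd) → C
5th (perfect 5th) → Eb
7th (major 7th) → G

Ab C Eb G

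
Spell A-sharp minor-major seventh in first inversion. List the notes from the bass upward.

C-sharp, E-sharp, G-double-sharp, A-sharp

A-sharp minor-major seventh = A-sharp–C-sharp–E-sharp–G-double-sharp; first inversion → third (C-sharp) lowest.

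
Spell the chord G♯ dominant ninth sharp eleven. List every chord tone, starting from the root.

G-sharp – B-sharp – D-sharp – F-sharp – A-sharp – C-double-sharp

Root G-sharp, quality dominant ninth sharp eleven:
- root: G-sharp
- major 3rd: B-sharp
- perfect 5th: D-sharp
- minor 7th: F-sharp
- major 9th: A-sharp
- augmented 11th: C-double-sharp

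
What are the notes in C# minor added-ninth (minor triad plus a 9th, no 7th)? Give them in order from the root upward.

C-sharp E G-sharp D-sharp

Root C-sharp, quality minor added-ninth:
root → C-sharp
3rd (minor 3rd) → E
5th (perfect 5th) → G-sharp
9th (major 9th) → D-sharp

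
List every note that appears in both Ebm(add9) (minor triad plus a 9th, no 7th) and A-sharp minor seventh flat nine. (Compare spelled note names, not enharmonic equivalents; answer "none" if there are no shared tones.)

Ebm(add9): Eb Gb Bb F
A-sharp minor seventh flat nine: A# C# E# G# B
Common to both → none.

none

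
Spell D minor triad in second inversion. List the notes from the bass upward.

D minor triad = D–F–A; second inversion → fifth (A) lowest.

A, D, F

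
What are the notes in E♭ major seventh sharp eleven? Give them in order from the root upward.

Root Eb, quality major seventh sharp eleven:
Root: Eb
Major 3rd (3rd): G
Perfect 5th (5th): Bb
Major 7th (7th): D
Augmented 11th (11th): A

Eb, G, Bb, D, A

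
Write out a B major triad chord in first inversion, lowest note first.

D#, F#, B

In root position, B major triad is B–D#–F#.
First inversion puts the third (D#) in the bass.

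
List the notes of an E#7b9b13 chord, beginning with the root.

E#7b9b13 is a dominant seventh flat nine flat thirteen built on E#.
root → E#
3rd (major 3rd) → G##
5th (perfect 5th) → B#
7th (minor 7th) → D#
9th (minor 9th) → F#
13th (minor 13th) → C#

E# – G## – B# – D# – F# – C#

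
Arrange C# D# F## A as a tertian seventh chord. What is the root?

D#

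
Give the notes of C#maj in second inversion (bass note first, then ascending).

G# – C# – E#

In root position, C#maj is C#–E#–G#.
Second inversion puts the fifth (G#) in the bass.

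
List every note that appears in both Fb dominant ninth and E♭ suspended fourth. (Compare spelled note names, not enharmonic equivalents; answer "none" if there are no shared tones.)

Fb dominant ninth = F-flat, A-flat, C-flat, E-double-flat, G-flat.
E♭ suspended fourth = E-flat, A-flat, B-flat.
Shared: A-flat.

A-flat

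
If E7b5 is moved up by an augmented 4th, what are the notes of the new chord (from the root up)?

A# C## E G#

Transposed root: E → A# (augmented 4th up). So we spell A# dominant seventh flat five:
- root: A#
- major 3rd: C##
- diminished 5th: E
- minor 7th: G#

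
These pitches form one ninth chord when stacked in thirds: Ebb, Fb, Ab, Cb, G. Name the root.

Fb

Stacking in thirds gives Fb – Ab – Cb – Ebb – G, so Fb is the root — Fb dominant seventh sharp nine.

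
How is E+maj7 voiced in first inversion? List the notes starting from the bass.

In root position, E+maj7 is E–G#–B#–D#.
First inversion puts the third (G#) in the bass.

G# – B# – D# – E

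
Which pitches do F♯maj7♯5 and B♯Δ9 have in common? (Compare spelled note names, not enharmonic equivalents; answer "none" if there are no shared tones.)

F♯maj7♯5 = F#, A#, C##, E#.
B♯Δ9 = B#, D##, F##, A##, C##.
Shared: C##.

C##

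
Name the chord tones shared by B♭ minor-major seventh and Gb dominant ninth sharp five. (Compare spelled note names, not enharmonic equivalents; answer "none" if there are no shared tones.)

B♭ minor-major seventh: B-flat D-flat F A
Gb dominant ninth sharp five: G-flat B-flat D F-flat A-flat
Common to both → B-flat.

B-flat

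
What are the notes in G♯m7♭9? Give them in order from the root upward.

G♯ – B – D♯ – F♯ – A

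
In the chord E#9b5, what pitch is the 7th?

Root of E#9b5 = E#. The 7th is a minor 7th: E# up a minor 7th → D#.

D#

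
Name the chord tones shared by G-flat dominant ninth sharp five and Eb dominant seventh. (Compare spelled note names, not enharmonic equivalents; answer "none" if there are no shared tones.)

B-flat

G-flat dominant ninth sharp five = G-flat, B-flat, D, F-flat, A-flat.
Eb dominant seventh = E-flat, G, B-flat, D-flat.
Shared: B-flat.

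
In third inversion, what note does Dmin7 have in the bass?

Dmin7 = D–F–A–C. Third inversion → seventh in the bass = C.

C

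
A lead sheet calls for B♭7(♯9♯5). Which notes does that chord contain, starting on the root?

Bb, D, F#, Ab, C#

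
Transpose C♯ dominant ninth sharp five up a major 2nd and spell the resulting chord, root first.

D#  F##  A##  C#  E#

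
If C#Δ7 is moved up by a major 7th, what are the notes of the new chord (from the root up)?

B# – D## – F## – A##

Transposed root: C# → B# (major 7th up). So we spell B# major seventh:
Root: B#
Major 3rd (3rd): D##
Perfect 5th (5th): F##
Major 7th (7th): A##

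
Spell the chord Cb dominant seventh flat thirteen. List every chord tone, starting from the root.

Cb, Eb, Gb, Bbb, Abb

Cb dominant seventh flat thirteen is a dominant seventh flat thirteen built on Cb.
Root: Cb
Major 3rd (3rd): Eb
Perfect 5th (5th): Gb
Minor 7th (7th): Bbb
Minor 13th (13th): Abb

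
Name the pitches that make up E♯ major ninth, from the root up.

E#, G##, B#, D##, F##

Root E#, quality major ninth:
E# — root
G## — major 3rd
B# — perfect 5th
D## — major 7th
F## — major 9th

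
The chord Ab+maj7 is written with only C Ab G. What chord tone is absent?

The full Ab+maj7 chord is Ab, C, E, G.
Comparing with the voicing, the augmented 5th (5th) — E — is absent.

E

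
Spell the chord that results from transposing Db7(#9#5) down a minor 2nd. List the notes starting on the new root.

C  E  G♯  B♭  D♯

D♭ down a minor 2nd → C. New chord: C dominant seventh sharp nine sharp five.
C — root
E — major 3rd
G♯ — augmented 5th
B♭ — minor 7th
D♯ — augmented 9th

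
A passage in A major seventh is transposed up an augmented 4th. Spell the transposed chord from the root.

D-sharp, F-double-sharp, A-sharp, C-double-sharp

A up an augmented 4th → D-sharp. New chord: D-sharp major seventh.
Root: D-sharp
Major 3rd (3rd): F-double-sharp
Perfect 5th (5th): A-sharp
Major 7th (7th): C-double-sharp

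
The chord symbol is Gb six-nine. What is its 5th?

Gb six-nine is built on G-flat; its 5th is a perfect 5th above the root.
A fifth above G uses the letter D, and the perfect 5th above G-flat is D-flat.

D-flat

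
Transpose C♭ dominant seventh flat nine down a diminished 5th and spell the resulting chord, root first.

F, A, C, E-flat, G-flat

Transposed root: C-flat → F (diminished 5th down). So we spell F dominant seventh flat nine:
- root: F
- major 3rd: A
- perfect 5th: C
- minor 7th: E-flat
- minor 9th: G-flat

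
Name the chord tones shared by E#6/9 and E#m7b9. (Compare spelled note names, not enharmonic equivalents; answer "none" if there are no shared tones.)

E#6/9: E# G## B# C## F##
E#m7b9: E# G# B# D# F#
Common to both → E#, B#.

E#, B#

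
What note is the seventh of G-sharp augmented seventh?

F-sharp

Root of G-sharp augmented seventh = G-sharp. The 7th is a minor 7th: G-sharp up a minor 7th → F-sharp.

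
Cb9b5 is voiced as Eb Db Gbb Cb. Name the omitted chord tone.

Cb9b5 = Cb, Eb, Gbb, Bbb, Db. The voicing lacks the 7th (minor 7th), Bbb.

Bbb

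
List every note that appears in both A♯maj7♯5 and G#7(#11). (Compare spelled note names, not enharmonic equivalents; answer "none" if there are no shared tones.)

A♯maj7♯5 = A#, C##, E##, G##.
G#7(#11) = G#, B#, D#, F#, C##.
Shared: C##.

C##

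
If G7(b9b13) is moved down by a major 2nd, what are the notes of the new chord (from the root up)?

F, A, C, Eb, Gb, Db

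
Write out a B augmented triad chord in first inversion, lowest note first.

D-sharp, F-double-sharp, B

B augmented triad = B–D-sharp–F-double-sharp; first inversion → third (D-sharp) lowest.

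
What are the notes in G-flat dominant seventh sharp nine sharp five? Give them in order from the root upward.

Gb – Bb – D – Fb – A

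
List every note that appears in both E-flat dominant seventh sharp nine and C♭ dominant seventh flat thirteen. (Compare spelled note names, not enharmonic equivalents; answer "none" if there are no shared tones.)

E-flat dominant seventh sharp nine = Eb, G, Bb, Db, F#.
C♭ dominant seventh flat thirteen = Cb, Eb, Gb, Bbb, Abb.
Shared: Eb.

Eb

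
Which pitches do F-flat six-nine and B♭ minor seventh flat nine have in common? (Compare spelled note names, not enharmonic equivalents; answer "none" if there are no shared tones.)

F-flat six-nine = F-flat, A-flat, C-flat, D-flat, G-flat.
B♭ minor seventh flat nine = B-flat, D-flat, F, A-flat, C-flat.
Shared: A-flat, C-flat, D-flat.

A-flat  C-flat  D-flat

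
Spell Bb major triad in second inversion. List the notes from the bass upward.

F, Bb, D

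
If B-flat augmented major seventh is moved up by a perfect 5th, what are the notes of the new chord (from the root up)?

Transposed root: B-flat → F (perfect 5th up). So we spell F augmented major seventh:
F — root
A — major 3rd
C-sharp — augmented 5th
E — major 7th

F, A, C-sharp, E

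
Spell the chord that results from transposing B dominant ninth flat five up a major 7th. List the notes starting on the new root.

A major 7th up from B is A-sharp, so the new chord is A-sharp dominant ninth flat five.
A-sharp — root
C-double-sharp — major 3rd
E — diminished 5th
G-sharp — minor 7th
B-sharp — major 9th

A-sharp, C-double-sharp, E, G-sharp, B-sharp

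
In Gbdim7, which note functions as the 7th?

Fbb

Gbdim7 is built on Gb; its 7th is a diminished 7th above the root.
A seventh above G uses the letter F, and the diminished 7th above Gb is Fbb.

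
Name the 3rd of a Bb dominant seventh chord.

D

Bb dominant seventh is built on B-flat; its 3rd is a major 3rd above the root.
A third above B uses the letter D, and the major 3rd above B-flat is D.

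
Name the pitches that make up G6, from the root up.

G6 is a major sixth built on G.
root → G
3rd (major 3rd) → B
5th (perfect 5th) → D
6th (major 6th) → E

G – B – D – E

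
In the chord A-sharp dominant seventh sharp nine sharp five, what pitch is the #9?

Root of A-sharp dominant seventh sharp nine sharp five = A#. The 9th is an augmented 9th: A# up an augmented 9th → B##.

B##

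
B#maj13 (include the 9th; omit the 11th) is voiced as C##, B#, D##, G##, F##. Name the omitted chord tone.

The full B#maj13 chord is B#, D##, F##, A##, C##, G##.
Comparing with the voicing, the major 7th (7th) — A## — is absent.

A##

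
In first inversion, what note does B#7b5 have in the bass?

B#7b5 = B#–D##–F#–A#. First inversion → third in the bass = D##.

D##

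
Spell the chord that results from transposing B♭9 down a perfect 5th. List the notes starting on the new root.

Bb down a perfect 5th → Eb. New chord: Eb dominant ninth.
root → Eb
3rd (major 3rd) → G
5th (perfect 5th) → Bb
7th (minor 7th) → Db
9th (major 9th) → F

Eb – G – Bb – Db – F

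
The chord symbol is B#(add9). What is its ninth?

B#(add9) is built on B#; its 9th is a major 9th above the root.
A second above B uses the letter C, and the major 9th above B# is C##.

C##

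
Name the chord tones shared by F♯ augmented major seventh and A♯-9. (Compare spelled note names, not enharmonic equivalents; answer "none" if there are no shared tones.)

A♯, E♯

F♯ augmented major seventh = F♯, A♯, C𝄪, E♯.
A♯-9 = A♯, C♯, E♯, G♯, B♯.
Shared: A♯, E♯.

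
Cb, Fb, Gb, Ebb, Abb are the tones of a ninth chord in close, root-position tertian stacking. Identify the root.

Arranged so that each adjacent pair is a third by letter name: Fb – Abb – Cb – Ebb – Gb.
The bottom of that stack, Fb, is the root (this is Fb minor ninth).

Fb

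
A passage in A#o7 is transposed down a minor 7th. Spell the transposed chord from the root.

Transposed root: A# → B# (minor 7th down). So we spell B# diminished seventh:
root → B#
3rd (minor 3rd) → D#
5th (diminished 5th) → F#
7th (diminished 7th) → A

B# D# F# A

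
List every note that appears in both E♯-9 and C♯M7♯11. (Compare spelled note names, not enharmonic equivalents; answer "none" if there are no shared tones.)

E♯ G♯ B♯ F𝄪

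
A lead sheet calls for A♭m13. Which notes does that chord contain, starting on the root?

Ab – Cb – Eb – Gb – Bb – Db – F

Root Ab, quality minor thirteenth:
Root: Ab
Minor 3rd (3rd): Cb
Perfect 5th (5th): Eb
Minor 7th (7th): Gb
Major 9th (9th): Bb
Perfect 11th (11th): Db
Major 13th (13th): F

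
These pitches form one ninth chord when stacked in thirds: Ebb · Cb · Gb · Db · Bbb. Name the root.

Cb

Arranged so that each adjacent pair is a third by letter name: Cb – Ebb – Gb – Bbb – Db.
The bottom of that stack, Cb, is the root (this is Cb minor ninth).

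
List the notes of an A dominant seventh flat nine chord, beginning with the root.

A dominant seventh flat nine: dominant seventh flat nine on A.
Root: A
Major 3rd (3rd): C-sharp
Perfect 5th (5th): E
Minor 7th (7th): G
Minor 9th (9th): B-flat

A – C-sharp – E – G – B-flat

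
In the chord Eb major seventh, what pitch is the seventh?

D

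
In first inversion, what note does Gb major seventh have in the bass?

Gb major seventh in root position is Gb–Bb–Db–F.
First inversion places the third in the bass, which is Bb.

Bb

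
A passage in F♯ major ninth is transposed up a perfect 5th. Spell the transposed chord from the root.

A perfect 5th up from F# is C#, so the new chord is C# major ninth.
C# — root
E# — major 3rd
G# — perfect 5th
B# — major 7th
D# — major 9th

C# – E# – G# – B# – D#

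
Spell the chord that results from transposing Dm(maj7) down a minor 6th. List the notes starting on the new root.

Transposed root: D → F♯ (minor 6th down). So we spell F♯ minor-major seventh:
Root: F♯
Minor 3rd (3rd): A
Perfect 5th (5th): C♯
Major 7th (7th): E♯

F♯ A C♯ E♯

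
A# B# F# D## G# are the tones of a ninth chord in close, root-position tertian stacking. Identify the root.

Arranged so that each adjacent pair is a third by letter name: G# – B# – D## – F# – A#.
The bottom of that stack, G#, is the root (this is G# dominant ninth sharp five).

G#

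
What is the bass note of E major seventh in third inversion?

E major seventh = E–G-sharp–B–D-sharp. Third inversion → seventh in the bass = D-sharp.

D-sharp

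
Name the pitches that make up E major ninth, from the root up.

Root E, quality major ninth:
root → E
3rd (major 3rd) → G#
5th (perfect 5th) → B
7th (major 7th) → D#
9th (major 9th) → F#

E G# B D# F#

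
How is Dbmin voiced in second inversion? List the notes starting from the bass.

A♭ D♭ F♭

Dbmin = D♭–F♭–A♭; second inversion → fifth (A♭) lowest.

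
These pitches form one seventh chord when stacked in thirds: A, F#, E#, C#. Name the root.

Arranged so that each adjacent pair is a third by letter name: F# – A – C# – E#.
The bottom of that stack, F#, is the root (this is F# minor-major seventh).

F#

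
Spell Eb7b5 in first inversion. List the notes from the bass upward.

G – B𝄫 – D♭ – E♭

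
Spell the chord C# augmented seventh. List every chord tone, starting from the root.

C# augmented seventh is an augmented seventh built on C#.
Root: C#
Major 3rd (3rd): E#
Augmented 5th (5th): G##
Minor 7th (7th): B

C# – E# – G## – B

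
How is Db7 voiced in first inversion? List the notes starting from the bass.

Db7 = D♭–F–A♭–C♭; first inversion → third (F) lowest.

F – A♭ – C♭ – D♭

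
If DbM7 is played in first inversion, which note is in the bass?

F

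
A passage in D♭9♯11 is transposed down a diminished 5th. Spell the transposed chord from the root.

Transposed root: D♭ → G (diminished 5th down). So we spell G dominant ninth sharp eleven:
- root: G
- major 3rd: B
- perfect 5th: D
- minor 7th: F
- major 9th: A
- augmented 11th: C♯

G  B  D  F  A  C♯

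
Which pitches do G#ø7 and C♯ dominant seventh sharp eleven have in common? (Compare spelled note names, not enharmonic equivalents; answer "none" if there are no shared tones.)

G#  B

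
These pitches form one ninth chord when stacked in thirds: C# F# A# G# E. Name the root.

Arranged so that each adjacent pair is a third by letter name: F# – A# – C# – E – G#.
The bottom of that stack, F#, is the root (this is F# dominant ninth).

F#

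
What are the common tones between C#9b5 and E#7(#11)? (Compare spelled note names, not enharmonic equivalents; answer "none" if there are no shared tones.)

E#  D#

C#9b5 = C#, E#, G, B, D#.
E#7(#11) = E#, G##, B#, D#, A##.
Shared: E#, D#.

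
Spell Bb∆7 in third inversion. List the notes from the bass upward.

A, B♭, D, F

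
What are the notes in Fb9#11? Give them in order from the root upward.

Fb, Ab, Cb, Ebb, Gb, Bb

Fb9#11: dominant ninth sharp eleven on Fb.
Root: Fb
Major 3rd (3rd): Ab
Perfect 5th (5th): Cb
Minor 7th (7th): Ebb
Major 9th (9th): Gb
Augmented 11th (11th): Bb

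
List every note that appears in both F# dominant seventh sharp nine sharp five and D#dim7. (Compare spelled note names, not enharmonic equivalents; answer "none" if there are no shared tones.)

F#

F# dominant seventh sharp nine sharp five: F# A# C## E G##
D#dim7: D# F# A C
Common to both → F#.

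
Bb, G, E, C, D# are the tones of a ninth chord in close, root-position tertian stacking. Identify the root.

Arranged so that each adjacent pair is a third by letter name: C – E – G – Bb – D#.
The bottom of that stack, C, is the root (this is C dominant seventh sharp nine).

C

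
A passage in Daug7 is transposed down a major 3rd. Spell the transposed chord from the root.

Bb  D  F#  Ab

Transposed root: D → Bb (major 3rd down). So we spell Bb augmented seventh:
- root: Bb
- major 3rd: D
- augmented 5th: F#
- minor 7th: Ab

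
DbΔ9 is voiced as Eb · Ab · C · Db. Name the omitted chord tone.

DbΔ9 = Db, F, Ab, C, Eb. The voicing lacks the 3rd (major 3rd), F.

F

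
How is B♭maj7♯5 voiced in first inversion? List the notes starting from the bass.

D F# A Bb

B♭maj7♯5 = Bb–D–F#–A; first inversion → third (D) lowest.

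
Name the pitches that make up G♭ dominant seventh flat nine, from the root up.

G♭, B♭, D♭, F♭, A𝄫

G♭ dominant seventh flat nine is a dominant seventh flat nine built on G♭.
root → G♭
3rd (major 3rd) → B♭
5th (perfect 5th) → D♭
7th (minor 7th) → F♭
9th (minor 9th) → A𝄫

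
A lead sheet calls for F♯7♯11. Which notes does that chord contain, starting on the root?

F♯7♯11 is a dominant seventh sharp eleven built on F♯.
Root: F♯
Major 3rd (3rd): A♯
Perfect 5th (5th): C♯
Minor 7th (7th): E
Augmented 11th (11th): B♯

F♯ – A♯ – C♯ – E – B♯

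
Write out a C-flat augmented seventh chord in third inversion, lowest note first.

Bbb  Cb  Eb  G

C-flat augmented seventh = Cb–Eb–G–Bbb; third inversion → seventh (Bbb) lowest.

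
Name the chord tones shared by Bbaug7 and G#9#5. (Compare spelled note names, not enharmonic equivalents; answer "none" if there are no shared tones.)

Bbaug7: Bb D F# Ab
G#9#5: G# B# D## F# A#
Common to both → F#.

F#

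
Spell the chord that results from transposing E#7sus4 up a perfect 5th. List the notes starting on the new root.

B# E# F## A#

E# up a perfect 5th → B#. New chord: B# dominant seventh suspended fourth.
B# — root
E# — perfect 4th
F## — perfect 5th
A# — minor 7th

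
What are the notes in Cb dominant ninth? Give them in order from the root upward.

C-flat – E-flat – G-flat – B-double-flat – D-flat

Root C-flat, quality dominant ninth:
C-flat — root
E-flat — major 3rd
G-flat — perfect 5th
B-double-flat — minor 7th
D-flat — major 9th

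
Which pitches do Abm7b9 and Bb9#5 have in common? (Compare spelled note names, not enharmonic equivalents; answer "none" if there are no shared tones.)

Abm7b9 = Ab, Cb, Eb, Gb, Bbb.
Bb9#5 = Bb, D, F#, Ab, C.
Shared: Ab.

Ab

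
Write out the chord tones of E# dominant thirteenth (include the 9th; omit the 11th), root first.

E# dominant thirteenth: dominant thirteenth on E-sharp.
Root: E-sharp
Major 3rd (3rd): G-double-sharp
Perfect 5th (5th): B-sharp
Minor 7th (7th): D-sharp
Major 9th (9th): F-double-sharp
Major 13th (13th): C-double-sharp

E-sharp  G-double-sharp  B-sharp  D-sharp  F-double-sharp  C-double-sharp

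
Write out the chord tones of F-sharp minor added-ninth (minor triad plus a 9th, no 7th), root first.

F♯, A, C♯, G♯

F-sharp minor added-ninth: minor added-ninth on F♯.
- root: F♯
- minor 3rd: A
- perfect 5th: C♯
- major 9th: G♯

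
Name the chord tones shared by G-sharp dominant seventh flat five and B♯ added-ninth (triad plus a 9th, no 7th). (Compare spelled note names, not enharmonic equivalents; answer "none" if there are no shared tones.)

B-sharp

G-sharp dominant seventh flat five: G-sharp B-sharp D F-sharp
B♯ added-ninth: B-sharp D-double-sharp F-double-sharp C-double-sharp
Common to both → B-sharp.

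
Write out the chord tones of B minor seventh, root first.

B minor seventh is a minor seventh built on B.
Root: B
Minor 3rd (3rd): D
Perfect 5th (5th): F#
Minor 7th (7th): A

B D F# A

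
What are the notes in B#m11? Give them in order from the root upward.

B#m11 is a minor eleventh built on B♯.
B♯ — root
D♯ — minor 3rd
F𝄪 — perfect 5th
A♯ — minor 7th
C𝄪 — major 9th
E♯ — perfect 11th

B♯, D♯, F𝄪, A♯, C𝄪, E♯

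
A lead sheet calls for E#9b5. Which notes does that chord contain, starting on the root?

E#, G##, B, D#, F##

E#9b5 is a dominant ninth flat five built on E#.
root → E#
3rd (major 3rd) → G##
5th (diminished 5th) → B
7th (minor 7th) → D#
9th (major 9th) → F##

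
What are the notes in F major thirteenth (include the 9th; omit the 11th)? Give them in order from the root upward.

Root F, quality major thirteenth:
F — root
A — major 3rd
C — perfect 5th
E — major 7th
G — major 9th
D — major 13th

F, A, C, E, G, D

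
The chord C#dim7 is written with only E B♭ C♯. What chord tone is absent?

G

C#dim7 = C♯, E, G, B♭. The voicing lacks the 5th (diminished 5th), G.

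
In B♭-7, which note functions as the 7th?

Ab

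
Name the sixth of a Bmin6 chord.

G#

Root of Bmin6 = B. The 6th is a major 6th: B up a major 6th → G#.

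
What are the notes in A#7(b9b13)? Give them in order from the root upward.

A#7(b9b13): dominant seventh flat nine flat thirteen on A#.
A# — root
C## — major 3rd
E# — perfect 5th
G# — minor 7th
B — minor 9th
F# — minor 13th

A#, C##, E#, G#, B, F#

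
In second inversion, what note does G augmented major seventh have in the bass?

D-sharp

G augmented major seventh = G–B–D-sharp–F-sharp. Second inversion → fifth in the bass = D-sharp.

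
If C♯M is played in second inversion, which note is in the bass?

G#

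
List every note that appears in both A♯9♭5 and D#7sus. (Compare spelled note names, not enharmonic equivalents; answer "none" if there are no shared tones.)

A♯9♭5 = A♯, C𝄪, E, G♯, B♯.
D#7sus = D♯, G♯, A♯, C♯.
Shared: A♯, G♯.

A♯ – G♯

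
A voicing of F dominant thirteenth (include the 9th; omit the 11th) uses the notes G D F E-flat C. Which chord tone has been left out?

A

F dominant thirteenth = F, A, C, E-flat, G, D. The voicing lacks the 3rd (major 3rd), A.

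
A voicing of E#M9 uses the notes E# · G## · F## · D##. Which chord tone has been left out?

E#M9 = E#, G##, B#, D##, F##. The voicing lacks the 5th (perfect 5th), B#.

B#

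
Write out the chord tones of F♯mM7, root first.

F♯ – A – C♯ – E♯

F♯mM7 is a minor-major seventh built on F♯.
Root: F♯
Minor 3rd (3rd): A
Perfect 5th (5th): C♯
Major 7th (7th): E♯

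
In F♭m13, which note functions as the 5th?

Cb

F♭m13 is built on Fb; its 5th is a perfect 5th above the root.
A fifth above F uses the letter C, and the perfect 5th above Fb is Cb.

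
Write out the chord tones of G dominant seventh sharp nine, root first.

G dominant seventh sharp nine is a dominant seventh sharp nine built on G.
Root: G
Major 3rd (3rd): B
Perfect 5th (5th): D
Minor 7th (7th): F
Augmented 9th (9th): A♯

G B D F A♯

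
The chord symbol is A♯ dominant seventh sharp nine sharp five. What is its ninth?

B-double-sharp

A♯ dominant seventh sharp nine sharp five is built on A-sharp; its 9th is an augmented 9th above the root.
A second above A uses the letter B, and the augmented 9th above A-sharp is B-double-sharp.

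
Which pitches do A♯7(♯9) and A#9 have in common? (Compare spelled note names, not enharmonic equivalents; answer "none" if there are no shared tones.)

A♯7(♯9): A# C## E# G# B##
A#9: A# C## E# G# B#
Common to both → A#, C##, E#, G#.

A# – C## – E# – G#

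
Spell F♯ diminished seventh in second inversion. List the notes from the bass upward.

C – E-flat – F-sharp – A

F♯ diminished seventh = F-sharp–A–C–E-flat; second inversion → fifth (C) lowest.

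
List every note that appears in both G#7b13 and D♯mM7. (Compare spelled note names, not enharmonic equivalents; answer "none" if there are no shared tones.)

D♯, F♯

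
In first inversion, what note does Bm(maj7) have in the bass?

Bm(maj7) = B–D–F#–A#. First inversion → third in the bass = D.

D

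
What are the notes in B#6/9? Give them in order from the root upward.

B#6/9: six-nine on B#.
root → B#
3rd (major 3rd) → D##
5th (perfect 5th) → F##
6th (major 6th) → G##
9th (major 9th) → C##

B#  D##  F##  G##  C##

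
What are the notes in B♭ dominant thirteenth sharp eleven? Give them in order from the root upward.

B♭  D  F  A♭  C  E  G

B♭ dominant thirteenth sharp eleven: dominant thirteenth sharp eleven on B♭.
B♭ — root
D — major 3rd
F — perfect 5th
A♭ — minor 7th
C — major 9th
E — augmented 11th
G — major 13th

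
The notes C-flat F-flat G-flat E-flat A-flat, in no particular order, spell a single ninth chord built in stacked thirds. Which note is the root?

Stacking in thirds gives F-flat – A-flat – C-flat – E-flat – G-flat, so F-flat is the root — F-flat major ninth.

F-flat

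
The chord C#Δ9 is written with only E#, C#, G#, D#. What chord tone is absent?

B#

The full C#Δ9 chord is C#, E#, G#, B#, D#.
Comparing with the voicing, the major 7th (7th) — B# — is absent.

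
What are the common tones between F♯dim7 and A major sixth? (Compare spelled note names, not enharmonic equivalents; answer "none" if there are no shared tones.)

F♯dim7: F# A C Eb
A major sixth: A C# E F#
Common to both → F#, A.

F# A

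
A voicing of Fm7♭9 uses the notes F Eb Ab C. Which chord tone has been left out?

Gb

Fm7♭9 = F, Ab, C, Eb, Gb. The voicing lacks the 9th (minor 9th), Gb.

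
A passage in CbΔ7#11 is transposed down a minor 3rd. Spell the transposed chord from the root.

Cb down a minor 3rd → Ab. New chord: Ab major seventh sharp eleven.
root → Ab
3rd (major 3rd) → C
5th (perfect 5th) → Eb
7th (major 7th) → G
11th (augmented 11th) → D

Ab – C – Eb – G – D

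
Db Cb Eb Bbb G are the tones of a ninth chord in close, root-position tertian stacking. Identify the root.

Cb

Stacking in thirds gives Cb – Eb – G – Bbb – Db, so Cb is the root — Cb dominant ninth sharp five.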